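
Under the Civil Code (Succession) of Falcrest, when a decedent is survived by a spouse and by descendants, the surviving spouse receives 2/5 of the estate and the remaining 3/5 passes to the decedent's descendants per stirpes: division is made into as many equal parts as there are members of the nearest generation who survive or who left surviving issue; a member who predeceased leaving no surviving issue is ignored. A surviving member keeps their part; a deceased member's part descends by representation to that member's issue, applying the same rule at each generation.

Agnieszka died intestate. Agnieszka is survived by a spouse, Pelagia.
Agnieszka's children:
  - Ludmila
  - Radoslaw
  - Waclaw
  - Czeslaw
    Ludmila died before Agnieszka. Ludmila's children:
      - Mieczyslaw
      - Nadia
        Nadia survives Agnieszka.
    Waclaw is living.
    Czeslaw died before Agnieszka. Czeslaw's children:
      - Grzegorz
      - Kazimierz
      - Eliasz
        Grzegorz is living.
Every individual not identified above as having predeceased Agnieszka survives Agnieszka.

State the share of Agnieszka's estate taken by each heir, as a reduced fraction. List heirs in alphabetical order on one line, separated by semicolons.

Pelagia, as surviving spouse, takes 2/5.
The remaining 3/5 passes to Agnieszka's descendants per stirpes.
The 3/5 is divided into 4 equal shares of 3/20 among Ludmila, Radoslaw, Waclaw, Czeslaw.
Ludmila predeceased; the 3/20 allotted to Ludmila's branch passes to Ludmila's issue by representation.
The 3/20 is divided into 2 equal shares of 3/40 among Mieczyslaw, Nadia.
Mieczyslaw is living and takes 3/40.
Nadia is living and takes 3/40.
Radoslaw is living and takes 3/20.
Waclaw is living and takes 3/20.
Czeslaw predeceased; the 3/20 allotted to Czeslaw's branch passes to Czeslaw's issue by representation.
The 3/20 is divided into 3 equal shares of 1/20 among Grzegorz, Kazimierz, Eliasz.
Grzegorz is living and takes 1/20.
Kazimierz is living and takes 1/20.
Eliasz is living and takes 1/20.

Eliasz 1/20; Grzegorz 1/20; Kazimierz 1/20; Mieczyslaw 3/40; Nadia 3/40; Pelagia 2/5; Radoslaw 3/20; Waclaw 3/20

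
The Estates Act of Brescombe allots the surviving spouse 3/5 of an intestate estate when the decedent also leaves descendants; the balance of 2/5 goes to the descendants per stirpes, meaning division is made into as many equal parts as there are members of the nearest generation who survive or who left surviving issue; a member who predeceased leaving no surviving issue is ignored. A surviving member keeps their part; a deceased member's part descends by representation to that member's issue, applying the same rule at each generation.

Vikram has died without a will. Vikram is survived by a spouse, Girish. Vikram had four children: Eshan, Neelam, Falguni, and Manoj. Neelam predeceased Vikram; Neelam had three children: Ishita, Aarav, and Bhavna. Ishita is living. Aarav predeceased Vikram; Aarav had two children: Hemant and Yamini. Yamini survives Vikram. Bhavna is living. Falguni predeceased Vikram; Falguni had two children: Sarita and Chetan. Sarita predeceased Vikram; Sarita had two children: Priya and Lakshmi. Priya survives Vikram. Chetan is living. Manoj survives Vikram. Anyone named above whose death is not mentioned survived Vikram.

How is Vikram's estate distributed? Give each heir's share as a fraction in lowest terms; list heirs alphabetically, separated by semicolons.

Girish, as surviving spouse, takes 3/5.
The remaining 2/5 passes to Vikram's descendants per stirpes.
The 2/5 is divided into 4 equal shares of 1/10 among Eshan, Neelam, Falguni, Manoj.
Eshan is living and takes 1/10.
Neelam predeceased; the 1/10 allotted to Neelam's branch passes to Neelam's issue by representation.
The 1/10 is divided into 3 equal shares of 1/30 among Ishita, Aarav, Bhavna.
Ishita is living and takes 1/30.
Aarav predeceased; the 1/30 allotted to Aarav's branch passes to Aarav's issue by representation.
The 1/30 is divided into 2 equal shares of 1/60 among Hemant, Yamini.
Hemant is living and takes 1/60.
Yamini is living and takes 1/60.
Bhavna is living and takes 1/30.
Falguni predeceased; the 1/10 allotted to Falguni's branch passes to Falguni's issue by representation.
The 1/10 is divided into 2 equal shares of 1/20 among Sarita, Chetan.
Sarita predeceased; the 1/20 allotted to Sarita's branch passes to Sarita's issue by representation.
The 1/20 is divided into 2 equal shares of 1/40 among Priya, Lakshmi.
Priya is living and takes 1/40.
Lakshmi is living and takes 1/40.
Chetan is living and takes 1/20.
Manoj is living and takes 1/10.

Bhavna 1/30; Chetan 1/20; Eshan 1/10; Girish 3/5; Hemant 1/60; Ishita 1/30; Lakshmi 1/40; Manoj 1/10; Priya 1/40; Yamini 1/60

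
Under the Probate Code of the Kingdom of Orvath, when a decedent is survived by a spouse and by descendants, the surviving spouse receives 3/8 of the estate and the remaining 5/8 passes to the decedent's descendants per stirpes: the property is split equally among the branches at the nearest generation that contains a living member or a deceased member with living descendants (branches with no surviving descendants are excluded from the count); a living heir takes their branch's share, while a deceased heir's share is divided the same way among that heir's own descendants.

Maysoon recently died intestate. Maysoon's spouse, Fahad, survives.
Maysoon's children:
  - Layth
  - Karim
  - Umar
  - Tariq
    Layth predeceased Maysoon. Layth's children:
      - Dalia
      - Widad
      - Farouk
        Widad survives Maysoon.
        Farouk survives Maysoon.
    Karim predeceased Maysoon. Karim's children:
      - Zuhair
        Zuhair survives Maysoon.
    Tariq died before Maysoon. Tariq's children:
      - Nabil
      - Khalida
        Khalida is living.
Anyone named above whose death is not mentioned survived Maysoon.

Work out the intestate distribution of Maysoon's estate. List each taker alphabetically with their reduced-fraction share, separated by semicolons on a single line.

Fahad, as surviving spouse, takes 3/8.
The remaining 5/8 passes to Maysoon's descendants per stirpes.
The 5/8 is divided into 4 equal shares of 5/32 among Layth, Karim, Umar, Tariq.
Layth predeceased; the 5/32 allotted to Layth's branch passes to Layth's issue by representation.
The 5/32 is divided into 3 equal shares of 5/96 among Dalia, Widad, Farouk.
Dalia is living and takes 5/96.
Widad is living and takes 5/96.
Farouk is living and takes 5/96.
Karim predeceased; the 5/32 allotted to Karim's branch passes to Karim's issue by representation.
Zuhair is the sole taker at this level and receives the full 5/32.
Umar is living and takes 5/32.
Tariq predeceased; the 5/32 allotted to Tariq's branch passes to Tariq's issue by representation.
The 5/32 is divided into 2 equal shares of 5/64 among Nabil, Khalida.
Nabil is living and takes 5/64.
Khalida is living and takes 5/64.

Dalia 5/96; Fahad 3/8; Farouk 5/96; Khalida 5/64; Nabil 5/64; Umar 5/32; Widad 5/96; Zuhair 5/32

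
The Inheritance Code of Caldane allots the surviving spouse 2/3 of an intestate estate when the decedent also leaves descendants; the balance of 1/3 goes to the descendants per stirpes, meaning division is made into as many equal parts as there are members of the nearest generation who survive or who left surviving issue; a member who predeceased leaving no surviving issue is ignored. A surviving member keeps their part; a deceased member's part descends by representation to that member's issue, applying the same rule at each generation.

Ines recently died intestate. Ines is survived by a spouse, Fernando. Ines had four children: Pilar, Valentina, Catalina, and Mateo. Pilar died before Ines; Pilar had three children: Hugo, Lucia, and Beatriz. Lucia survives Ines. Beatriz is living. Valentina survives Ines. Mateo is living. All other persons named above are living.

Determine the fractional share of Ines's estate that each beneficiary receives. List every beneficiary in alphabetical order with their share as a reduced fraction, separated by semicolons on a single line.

Beatriz 1/36; Catalina 1/12; Fernando 2/3; Hugo 1/36; Lucia 1/36; Mateo 1/12; Valentina 1/12

Fernando, as surviving spouse, takes 2/3.
The remaining 1/3 passes to Ines's descendants per stirpes.
The 1/3 is divided into 4 equal shares of 1/12 among Pilar, Valentina, Catalina, Mateo.
Pilar predeceased; the 1/12 allotted to Pilar's branch passes to Pilar's issue by representation.
The 1/12 is divided into 3 equal shares of 1/36 among Hugo, Lucia, Beatriz.
Hugo is living and takes 1/36.
Lucia is living and takes 1/36.
Beatriz is living and takes 1/36.
Valentina is living and takes 1/12.
Catalina is living and takes 1/12.
Mateo is living and takes 1/12.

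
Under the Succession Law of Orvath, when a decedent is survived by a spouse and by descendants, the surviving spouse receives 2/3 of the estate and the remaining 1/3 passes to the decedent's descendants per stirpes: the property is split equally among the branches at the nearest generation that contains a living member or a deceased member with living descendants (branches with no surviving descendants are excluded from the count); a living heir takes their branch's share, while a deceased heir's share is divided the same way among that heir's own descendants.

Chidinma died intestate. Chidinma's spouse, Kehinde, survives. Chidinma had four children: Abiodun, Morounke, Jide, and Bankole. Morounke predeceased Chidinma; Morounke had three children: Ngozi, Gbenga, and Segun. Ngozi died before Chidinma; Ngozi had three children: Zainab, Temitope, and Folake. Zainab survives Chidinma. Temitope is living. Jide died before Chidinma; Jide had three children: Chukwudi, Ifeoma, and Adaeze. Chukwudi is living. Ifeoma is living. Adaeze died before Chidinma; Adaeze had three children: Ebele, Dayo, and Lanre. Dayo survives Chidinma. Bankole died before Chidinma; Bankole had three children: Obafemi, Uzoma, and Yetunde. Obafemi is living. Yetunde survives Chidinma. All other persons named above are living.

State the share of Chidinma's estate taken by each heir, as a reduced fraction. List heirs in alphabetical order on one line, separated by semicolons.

Abiodun 1/12; Chukwudi 1/36; Dayo 1/108; Ebele 1/108; Folake 1/108; Gbenga 1/36; Ifeoma 1/36; Kehinde 2/3; Lanre 1/108; Obafemi 1/36; Segun 1/36; Temitope 1/108; Uzoma 1/36; Yetunde 1/36; Zainab 1/108

Kehinde, as surviving spouse, takes 2/3.
The remaining 1/3 passes to Chidinma's descendants per stirpes.
The 1/3 is divided into 4 equal shares of 1/12 among Abiodun, Morounke, Jide, Bankole.
Abiodun is living and takes 1/12.
Morounke predeceased; the 1/12 allotted to Morounke's branch passes to Morounke's issue by representation.
The 1/12 is divided into 3 equal shares of 1/36 among Ngozi, Gbenga, Segun.
Ngozi predeceased; the 1/36 allotted to Ngozi's branch passes to Ngozi's issue by representation.
The 1/36 is divided into 3 equal shares of 1/108 among Zainab, Temitope, Folake.
Zainab is living and takes 1/108.
Temitope is living and takes 1/108.
Folake is living and takes 1/108.
Gbenga is living and takes 1/36.
Segun is living and takes 1/36.
Jide predeceased; the 1/12 allotted to Jide's branch passes to Jide's issue by representation.
The 1/12 is divided into 3 equal shares of 1/36 among Chukwudi, Ifeoma, Adaeze.
Chukwudi is living and takes 1/36.
Ifeoma is living and takes 1/36.
Adaeze predeceased; the 1/36 allotted to Adaeze's branch passes to Adaeze's issue by representation.
The 1/36 is divided into 3 equal shares of 1/108 among Ebele, Dayo, Lanre.
Ebele is living and takes 1/108.
Dayo is living and takes 1/108.
Lanre is living and takes 1/108.
Bankole predeceased; the 1/12 allotted to Bankole's branch passes to Bankole's issue by representation.
The 1/12 is divided into 3 equal shares of 1/36 among Obafemi, Uzoma, Yetunde.
Obafemi is living and takes 1/36.
Uzoma is living and takes 1/36.
Yetunde is living and takes 1/36.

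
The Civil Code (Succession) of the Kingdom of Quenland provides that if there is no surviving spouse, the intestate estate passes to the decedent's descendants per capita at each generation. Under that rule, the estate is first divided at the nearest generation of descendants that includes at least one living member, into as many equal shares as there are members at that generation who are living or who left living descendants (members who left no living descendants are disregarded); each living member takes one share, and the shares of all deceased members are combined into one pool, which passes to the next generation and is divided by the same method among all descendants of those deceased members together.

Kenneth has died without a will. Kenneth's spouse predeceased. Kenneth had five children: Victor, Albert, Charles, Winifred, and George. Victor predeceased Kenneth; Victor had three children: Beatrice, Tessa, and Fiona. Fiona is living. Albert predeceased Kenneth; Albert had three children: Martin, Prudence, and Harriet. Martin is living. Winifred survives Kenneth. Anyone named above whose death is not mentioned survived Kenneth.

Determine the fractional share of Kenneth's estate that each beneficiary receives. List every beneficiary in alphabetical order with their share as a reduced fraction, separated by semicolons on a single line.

Beatrice 1/15; Charles 1/5; Fiona 1/15; George 1/5; Harriet 1/15; Martin 1/15; Prudence 1/15; Tessa 1/15; Winifred 1/5

There is no surviving spouse, so the entire estate passes to Kenneth's descendants per capita at each generation.
At generation 1 (Victor, Albert, Charles, Winifred, George) there are 5 shares of (1)/5 = 1/5 each.
Living: Charles, Winifred, and George — each takes 1/5.
Deceased: Victor and Albert. Their combined 2/5 is pooled and carried to generation 2.
At generation 2 (Beatrice, Tessa, Fiona, Martin, Prudence, Harriet) there are 6 shares of (2/5)/6 = 1/15 each.
Living: Beatrice, Tessa, Fiona, Martin, Prudence, and Harriet — each takes 1/15.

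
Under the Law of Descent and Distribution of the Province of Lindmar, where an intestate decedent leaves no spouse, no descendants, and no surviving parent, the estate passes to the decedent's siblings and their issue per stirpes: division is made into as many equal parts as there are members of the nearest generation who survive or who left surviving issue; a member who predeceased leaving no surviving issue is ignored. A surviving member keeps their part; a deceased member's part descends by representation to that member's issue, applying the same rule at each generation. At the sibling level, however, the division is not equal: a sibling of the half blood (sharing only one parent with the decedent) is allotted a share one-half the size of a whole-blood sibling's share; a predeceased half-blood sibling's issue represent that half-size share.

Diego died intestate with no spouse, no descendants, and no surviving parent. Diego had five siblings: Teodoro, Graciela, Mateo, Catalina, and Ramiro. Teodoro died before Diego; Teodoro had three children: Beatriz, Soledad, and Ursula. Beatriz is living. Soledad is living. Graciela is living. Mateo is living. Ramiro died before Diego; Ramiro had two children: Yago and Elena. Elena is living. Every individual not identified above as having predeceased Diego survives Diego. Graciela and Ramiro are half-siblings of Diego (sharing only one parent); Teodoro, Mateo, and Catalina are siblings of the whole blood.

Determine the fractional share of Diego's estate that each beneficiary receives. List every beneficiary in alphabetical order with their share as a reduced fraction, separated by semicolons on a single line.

No spouse, descendants, or parent survives, so the estate passes to Diego's siblings per stirpes.
Half-blood siblings count for one-half the weight of whole-blood siblings at the initial division.
Dividing 1 in proportion to weights (total weight 4): Teodoro (weight 1) → 1/4; Graciela (weight 1/2) → 1/8; Mateo (weight 1) → 1/4; Catalina (weight 1) → 1/4; Ramiro (weight 1/2) → 1/8.
Teodoro predeceased; the 1/4 allotted to Teodoro's branch passes to Teodoro's issue by representation.
The 1/4 is divided into 3 equal shares of 1/12 among Beatriz, Soledad, Ursula.
Beatriz is living and takes 1/12.
Soledad is living and takes 1/12.
Ursula is living and takes 1/12.
Graciela is living and takes 1/8.
Mateo is living and takes 1/4.
Catalina is living and takes 1/4.
Ramiro predeceased; the 1/8 allotted to Ramiro's branch passes to Ramiro's issue by representation.
The 1/8 is divided into 2 equal shares of 1/16 among Yago, Elena.
Yago is living and takes 1/16.
Elena is living and takes 1/16.

Beatriz 1/12; Catalina 1/4; Elena 1/16; Graciela 1/8; Mateo 1/4; Soledad 1/12; Ursula 1/12; Yago 1/16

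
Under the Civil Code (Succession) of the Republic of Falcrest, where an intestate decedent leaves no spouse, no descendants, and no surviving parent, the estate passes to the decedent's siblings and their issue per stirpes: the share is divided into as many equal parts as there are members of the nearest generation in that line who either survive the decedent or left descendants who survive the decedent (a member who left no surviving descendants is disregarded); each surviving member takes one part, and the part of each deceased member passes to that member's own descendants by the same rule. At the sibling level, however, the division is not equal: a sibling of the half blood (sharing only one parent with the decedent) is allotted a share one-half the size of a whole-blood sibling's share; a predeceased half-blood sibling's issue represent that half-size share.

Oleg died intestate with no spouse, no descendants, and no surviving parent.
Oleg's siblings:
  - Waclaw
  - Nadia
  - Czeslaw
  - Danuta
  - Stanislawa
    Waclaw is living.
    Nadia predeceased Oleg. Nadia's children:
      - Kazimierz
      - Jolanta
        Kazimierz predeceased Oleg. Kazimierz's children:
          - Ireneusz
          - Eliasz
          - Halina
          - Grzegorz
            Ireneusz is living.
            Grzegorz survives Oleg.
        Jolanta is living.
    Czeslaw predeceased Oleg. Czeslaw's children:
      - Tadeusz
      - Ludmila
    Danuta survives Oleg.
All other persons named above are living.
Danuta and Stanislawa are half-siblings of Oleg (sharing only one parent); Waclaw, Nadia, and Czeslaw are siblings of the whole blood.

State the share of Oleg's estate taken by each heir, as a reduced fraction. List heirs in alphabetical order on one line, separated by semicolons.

Danuta 1/8; Eliasz 1/32; Grzegorz 1/32; Halina 1/32; Ireneusz 1/32; Jolanta 1/8; Ludmila 1/8; Stanislawa 1/8; Tadeusz 1/8; Waclaw 1/4

No spouse, descendants, or parent survives, so the estate passes to Oleg's siblings per stirpes.
Half-blood siblings count for one-half the weight of whole-blood siblings at the initial division.
Dividing 1 in proportion to weights (total weight 4): Waclaw (weight 1) → 1/4; Nadia (weight 1) → 1/4; Czeslaw (weight 1) → 1/4; Danuta (weight 1/2) → 1/8; Stanislawa (weight 1/2) → 1/8.
Waclaw is living and takes 1/4.
Nadia predeceased; the 1/4 allotted to Nadia's branch passes to Nadia's issue by representation.
The 1/4 is divided into 2 equal shares of 1/8 among Kazimierz, Jolanta.
Kazimierz predeceased; the 1/8 allotted to Kazimierz's branch passes to Kazimierz's issue by representation.
The 1/8 is divided into 4 equal shares of 1/32 among Ireneusz, Eliasz, Halina, Grzegorz.
Ireneusz is living and takes 1/32.
Eliasz is living and takes 1/32.
Halina is living and takes 1/32.
Grzegorz is living and takes 1/32.
Jolanta is living and takes 1/8.
Czeslaw predeceased; the 1/4 allotted to Czeslaw's branch passes to Czeslaw's issue by representation.
The 1/4 is divided into 2 equal shares of 1/8 among Tadeusz, Ludmila.
Tadeusz is living and takes 1/8.
Ludmila is living and takes 1/8.
Danuta is living and takes 1/8.
Stanislawa is living and takes 1/8.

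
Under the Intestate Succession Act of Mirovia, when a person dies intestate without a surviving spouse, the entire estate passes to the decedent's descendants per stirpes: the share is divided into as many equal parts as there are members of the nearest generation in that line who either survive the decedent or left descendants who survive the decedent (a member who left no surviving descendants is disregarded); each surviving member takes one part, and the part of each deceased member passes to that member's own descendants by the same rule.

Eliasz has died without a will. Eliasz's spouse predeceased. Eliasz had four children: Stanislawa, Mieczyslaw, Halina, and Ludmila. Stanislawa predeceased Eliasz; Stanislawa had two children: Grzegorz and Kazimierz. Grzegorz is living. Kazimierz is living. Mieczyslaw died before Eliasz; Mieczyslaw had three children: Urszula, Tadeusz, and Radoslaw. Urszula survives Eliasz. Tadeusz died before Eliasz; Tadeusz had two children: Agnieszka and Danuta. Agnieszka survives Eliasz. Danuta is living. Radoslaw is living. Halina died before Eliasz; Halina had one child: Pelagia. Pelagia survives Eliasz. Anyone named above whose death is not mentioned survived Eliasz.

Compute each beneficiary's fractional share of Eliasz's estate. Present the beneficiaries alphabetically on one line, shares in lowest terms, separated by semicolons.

Agnieszka 1/24; Danuta 1/24; Grzegorz 1/8; Kazimierz 1/8; Ludmila 1/4; Pelagia 1/4; Radoslaw 1/12; Urszula 1/12

There is no surviving spouse, so the entire estate passes to Eliasz's descendants per stirpes.
The estate is divided into 4 equal shares of 1/4 among Stanislawa, Mieczyslaw, Halina, Ludmila.
Stanislawa predeceased; the 1/4 allotted to Stanislawa's branch passes to Stanislawa's issue by representation.
The 1/4 is divided into 2 equal shares of 1/8 among Grzegorz, Kazimierz.
Grzegorz is living and takes 1/8.
Kazimierz is living and takes 1/8.
Mieczyslaw predeceased; the 1/4 allotted to Mieczyslaw's branch passes to Mieczyslaw's issue by representation.
The 1/4 is divided into 3 equal shares of 1/12 among Urszula, Tadeusz, Radoslaw.
Urszula is living and takes 1/12.
Tadeusz predeceased; the 1/12 allotted to Tadeusz's branch passes to Tadeusz's issue by representation.
The 1/12 is divided into 2 equal shares of 1/24 among Agnieszka, Danuta.
Agnieszka is living and takes 1/24.
Danuta is living and takes 1/24.
Radoslaw is living and takes 1/12.
Halina predeceased; the 1/4 allotted to Halina's branch passes to Halina's issue by representation.
Pelagia is the sole taker at this level and receives the full 1/4.
Ludmila is living and takes 1/4.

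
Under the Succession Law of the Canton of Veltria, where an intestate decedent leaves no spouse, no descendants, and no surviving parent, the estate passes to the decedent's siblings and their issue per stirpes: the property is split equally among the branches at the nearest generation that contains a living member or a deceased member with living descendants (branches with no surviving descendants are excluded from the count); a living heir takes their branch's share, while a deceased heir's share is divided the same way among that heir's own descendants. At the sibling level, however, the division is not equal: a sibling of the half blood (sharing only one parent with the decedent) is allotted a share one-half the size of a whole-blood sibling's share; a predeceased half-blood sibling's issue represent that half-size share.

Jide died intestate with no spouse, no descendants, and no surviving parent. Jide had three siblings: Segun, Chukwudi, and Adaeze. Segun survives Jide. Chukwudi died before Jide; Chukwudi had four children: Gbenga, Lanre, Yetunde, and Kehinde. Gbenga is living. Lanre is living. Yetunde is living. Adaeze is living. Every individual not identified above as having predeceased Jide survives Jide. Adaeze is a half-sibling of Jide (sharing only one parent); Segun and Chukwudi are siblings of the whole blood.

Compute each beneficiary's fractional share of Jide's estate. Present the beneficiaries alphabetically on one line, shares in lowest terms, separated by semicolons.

No spouse, descendants, or parent survives, so the estate passes to Jide's siblings per stirpes.
Half-blood siblings count for one-half the weight of whole-blood siblings at the initial division.
Dividing 1 in proportion to weights (total weight 5/2): Segun (weight 1) → 2/5; Chukwudi (weight 1) → 2/5; Adaeze (weight 1/2) → 1/5.
Segun is living and takes 2/5.
Chukwudi predeceased; the 2/5 allotted to Chukwudi's branch passes to Chukwudi's issue by representation.
The 2/5 is divided into 4 equal shares of 1/10 among Gbenga, Lanre, Yetunde, Kehinde.
Gbenga is living and takes 1/10.
Lanre is living and takes 1/10.
Yetunde is living and takes 1/10.
Kehinde is living and takes 1/10.
Adaeze is living and takes 1/5.

Adaeze 1/5; Gbenga 1/10; Kehinde 1/10; Lanre 1/10; Segun 2/5; Yetunde 1/10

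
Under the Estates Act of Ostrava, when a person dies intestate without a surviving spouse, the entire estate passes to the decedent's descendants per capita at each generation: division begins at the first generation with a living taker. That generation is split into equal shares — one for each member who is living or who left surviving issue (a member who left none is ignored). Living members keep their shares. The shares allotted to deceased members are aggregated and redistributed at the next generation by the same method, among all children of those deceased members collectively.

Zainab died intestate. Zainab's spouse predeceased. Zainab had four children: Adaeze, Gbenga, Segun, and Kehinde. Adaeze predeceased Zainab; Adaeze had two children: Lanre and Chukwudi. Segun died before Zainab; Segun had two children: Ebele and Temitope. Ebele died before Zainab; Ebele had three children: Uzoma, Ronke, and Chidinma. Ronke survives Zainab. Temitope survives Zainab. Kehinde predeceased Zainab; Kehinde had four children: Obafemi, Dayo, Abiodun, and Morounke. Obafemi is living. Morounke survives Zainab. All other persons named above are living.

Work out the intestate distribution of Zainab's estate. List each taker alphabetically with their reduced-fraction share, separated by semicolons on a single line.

There is no surviving spouse, so the entire estate passes to Zainab's descendants per capita at each generation.
At generation 1 (Adaeze, Gbenga, Segun, Kehinde) there are 4 shares of (1)/4 = 1/4 each.
Living: Gbenga — each takes 1/4.
Deceased: Adaeze, Segun, and Kehinde. Their combined 3/4 is pooled and carried to generation 2.
At generation 2 (Lanre, Chukwudi, Ebele, Temitope, Obafemi, Dayo, Abiodun, Morounke) there are 8 shares of (3/4)/8 = 3/32 each.
Living: Lanre, Chukwudi, Temitope, Obafemi, Dayo, Abiodun, and Morounke — each takes 3/32.
Deceased: Ebele. That 3/32 share is carried to generation 3.
At generation 3 (Uzoma, Ronke, Chidinma) there are 3 shares of (3/32)/3 = 1/32 each.
Living: Uzoma, Ronke, and Chidinma — each takes 1/32.

Abiodun 3/32; Chidinma 1/32; Chukwudi 3/32; Dayo 3/32; Gbenga 1/4; Lanre 3/32; Morounke 3/32; Obafemi 3/32; Ronke 1/32; Temitope 3/32; Uzoma 1/32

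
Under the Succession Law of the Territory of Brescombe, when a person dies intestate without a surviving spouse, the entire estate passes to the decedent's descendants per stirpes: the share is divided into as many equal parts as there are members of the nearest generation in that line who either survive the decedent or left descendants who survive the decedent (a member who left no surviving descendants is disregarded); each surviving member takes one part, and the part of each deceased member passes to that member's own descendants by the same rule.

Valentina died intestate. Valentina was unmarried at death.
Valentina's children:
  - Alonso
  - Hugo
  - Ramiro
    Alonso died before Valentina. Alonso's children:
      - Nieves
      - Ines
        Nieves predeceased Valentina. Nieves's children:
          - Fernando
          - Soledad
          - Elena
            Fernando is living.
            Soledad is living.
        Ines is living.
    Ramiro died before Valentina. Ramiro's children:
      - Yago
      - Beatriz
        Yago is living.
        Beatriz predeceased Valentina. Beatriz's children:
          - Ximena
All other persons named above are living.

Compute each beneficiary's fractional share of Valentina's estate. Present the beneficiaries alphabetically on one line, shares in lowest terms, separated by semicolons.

Elena 1/18; Fernando 1/18; Hugo 1/3; Ines 1/6; Soledad 1/18; Ximena 1/6; Yago 1/6

There is no surviving spouse, so the entire estate passes to Valentina's descendants per stirpes.
The estate is divided into 3 equal shares of 1/3 among Alonso, Hugo, Ramiro.
Alonso predeceased; the 1/3 allotted to Alonso's branch passes to Alonso's issue by representation.
The 1/3 is divided into 2 equal shares of 1/6 among Nieves, Ines.
Nieves predeceased; the 1/6 allotted to Nieves's branch passes to Nieves's issue by representation.
The 1/6 is divided into 3 equal shares of 1/18 among Fernando, Soledad, Elena.
Fernando is living and takes 1/18.
Soledad is living and takes 1/18.
Elena is living and takes 1/18.
Ines is living and takes 1/6.
Hugo is living and takes 1/3.
Ramiro predeceased; the 1/3 allotted to Ramiro's branch passes to Ramiro's issue by representation.
The 1/3 is divided into 2 equal shares of 1/6 among Yago, Beatriz.
Yago is living and takes 1/6.
Beatriz predeceased; the 1/6 allotted to Beatriz's branch passes to Beatriz's issue by representation.
Ximena is the sole taker at this level and receives the full 1/6.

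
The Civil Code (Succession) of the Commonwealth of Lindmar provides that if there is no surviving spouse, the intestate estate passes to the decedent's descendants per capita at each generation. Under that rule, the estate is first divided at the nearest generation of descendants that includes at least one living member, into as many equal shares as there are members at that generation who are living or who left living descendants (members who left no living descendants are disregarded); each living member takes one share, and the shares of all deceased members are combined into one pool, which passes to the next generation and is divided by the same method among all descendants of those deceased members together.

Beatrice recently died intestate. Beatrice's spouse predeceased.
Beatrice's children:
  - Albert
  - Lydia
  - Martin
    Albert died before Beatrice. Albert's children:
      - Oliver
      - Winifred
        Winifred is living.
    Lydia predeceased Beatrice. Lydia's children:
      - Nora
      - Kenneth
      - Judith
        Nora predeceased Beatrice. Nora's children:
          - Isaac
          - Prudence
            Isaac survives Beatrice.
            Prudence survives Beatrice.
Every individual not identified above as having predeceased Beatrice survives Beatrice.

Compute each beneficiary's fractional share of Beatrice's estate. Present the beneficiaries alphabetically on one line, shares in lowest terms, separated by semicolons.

There is no surviving spouse, so the entire estate passes to Beatrice's descendants per capita at each generation.
At generation 1 (Albert, Lydia, Martin) there are 3 shares of (1)/3 = 1/3 each.
Living: Martin — each takes 1/3.
Deceased: Albert and Lydia. Their combined 2/3 is pooled and carried to generation 2.
At generation 2 (Oliver, Winifred, Nora, Kenneth, Judith) there are 5 shares of (2/3)/5 = 2/15 each.
Living: Oliver, Winifred, Kenneth, and Judith — each takes 2/15.
Deceased: Nora. That 2/15 share is carried to generation 3.
At generation 3 (Isaac, Prudence) there are 2 shares of (2/15)/2 = 1/15 each.
Living: Isaac and Prudence — each takes 1/15.

Isaac 1/15; Judith 2/15; Kenneth 2/15; Martin 1/3; Oliver 2/15; Prudence 1/15; Winifred 2/15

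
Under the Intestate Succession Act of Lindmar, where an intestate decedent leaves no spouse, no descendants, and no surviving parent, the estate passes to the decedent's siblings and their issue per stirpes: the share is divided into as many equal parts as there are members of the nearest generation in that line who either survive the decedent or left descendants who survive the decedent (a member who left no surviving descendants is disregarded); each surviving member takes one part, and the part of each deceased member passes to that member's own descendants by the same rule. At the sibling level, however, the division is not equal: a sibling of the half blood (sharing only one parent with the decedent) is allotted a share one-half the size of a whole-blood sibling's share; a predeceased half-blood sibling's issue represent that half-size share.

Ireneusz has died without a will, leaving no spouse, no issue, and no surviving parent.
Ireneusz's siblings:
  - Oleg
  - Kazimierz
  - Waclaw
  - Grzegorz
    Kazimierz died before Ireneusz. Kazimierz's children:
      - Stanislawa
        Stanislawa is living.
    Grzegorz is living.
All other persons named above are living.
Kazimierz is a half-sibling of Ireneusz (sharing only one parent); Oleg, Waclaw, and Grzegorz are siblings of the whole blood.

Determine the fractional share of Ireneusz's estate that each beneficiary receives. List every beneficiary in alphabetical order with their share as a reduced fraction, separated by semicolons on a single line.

Grzegorz 2/7; Oleg 2/7; Stanislawa 1/7; Waclaw 2/7

No spouse, descendants, or parent survives, so the estate passes to Ireneusz's siblings per stirpes.
Half-blood siblings count for one-half the weight of whole-blood siblings at the initial division.
Dividing 1 in proportion to weights (total weight 7/2): Oleg (weight 1) → 2/7; Kazimierz (weight 1/2) → 1/7; Waclaw (weight 1) → 2/7; Grzegorz (weight 1) → 2/7.
Oleg is living and takes 2/7.
Kazimierz predeceased; the 1/7 allotted to Kazimierz's branch passes to Kazimierz's issue by representation.
Stanislawa is the sole taker at this level and receives the full 1/7.
Waclaw is living and takes 2/7.
Grzegorz is living and takes 2/7.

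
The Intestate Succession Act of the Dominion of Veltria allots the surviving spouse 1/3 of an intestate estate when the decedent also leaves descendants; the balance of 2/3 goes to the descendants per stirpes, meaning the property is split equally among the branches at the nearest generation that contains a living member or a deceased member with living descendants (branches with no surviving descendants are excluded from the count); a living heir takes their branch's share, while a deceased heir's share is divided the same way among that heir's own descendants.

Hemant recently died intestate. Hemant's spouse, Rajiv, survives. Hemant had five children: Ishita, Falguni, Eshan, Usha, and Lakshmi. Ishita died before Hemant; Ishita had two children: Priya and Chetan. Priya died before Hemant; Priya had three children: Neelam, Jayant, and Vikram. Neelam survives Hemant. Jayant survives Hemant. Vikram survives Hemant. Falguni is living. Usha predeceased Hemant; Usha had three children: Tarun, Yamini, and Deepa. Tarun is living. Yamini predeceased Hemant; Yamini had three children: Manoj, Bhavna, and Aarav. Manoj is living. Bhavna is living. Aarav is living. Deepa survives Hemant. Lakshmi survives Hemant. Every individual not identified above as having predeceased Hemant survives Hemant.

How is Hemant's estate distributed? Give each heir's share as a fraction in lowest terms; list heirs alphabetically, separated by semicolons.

Aarav 2/135; Bhavna 2/135; Chetan 1/15; Deepa 2/45; Eshan 2/15; Falguni 2/15; Jayant 1/45; Lakshmi 2/15; Manoj 2/135; Neelam 1/45; Rajiv 1/3; Tarun 2/45; Vikram 1/45

Rajiv, as surviving spouse, takes 1/3.
The remaining 2/3 passes to Hemant's descendants per stirpes.
The 2/3 is divided into 5 equal shares of 2/15 among Ishita, Falguni, Eshan, Usha, Lakshmi.
Ishita predeceased; the 2/15 allotted to Ishita's branch passes to Ishita's issue by representation.
The 2/15 is divided into 2 equal shares of 1/15 among Priya, Chetan.
Priya predeceased; the 1/15 allotted to Priya's branch passes to Priya's issue by representation.
The 1/15 is divided into 3 equal shares of 1/45 among Neelam, Jayant, Vikram.
Neelam is living and takes 1/45.
Jayant is living and takes 1/45.
Vikram is living and takes 1/45.
Chetan is living and takes 1/15.
Falguni is living and takes 2/15.
Eshan is living and takes 2/15.
Usha predeceased; the 2/15 allotted to Usha's branch passes to Usha's issue by representation.
The 2/15 is divided into 3 equal shares of 2/45 among Tarun, Yamini, Deepa.
Tarun is living and takes 2/45.
Yamini predeceased; the 2/45 allotted to Yamini's branch passes to Yamini's issue by representation.
The 2/45 is divided into 3 equal shares of 2/135 among Manoj, Bhavna, Aarav.
Manoj is living and takes 2/135.
Bhavna is living and takes 2/135.
Aarav is living and takes 2/135.
Deepa is living and takes 2/45.
Lakshmi is living and takes 2/15.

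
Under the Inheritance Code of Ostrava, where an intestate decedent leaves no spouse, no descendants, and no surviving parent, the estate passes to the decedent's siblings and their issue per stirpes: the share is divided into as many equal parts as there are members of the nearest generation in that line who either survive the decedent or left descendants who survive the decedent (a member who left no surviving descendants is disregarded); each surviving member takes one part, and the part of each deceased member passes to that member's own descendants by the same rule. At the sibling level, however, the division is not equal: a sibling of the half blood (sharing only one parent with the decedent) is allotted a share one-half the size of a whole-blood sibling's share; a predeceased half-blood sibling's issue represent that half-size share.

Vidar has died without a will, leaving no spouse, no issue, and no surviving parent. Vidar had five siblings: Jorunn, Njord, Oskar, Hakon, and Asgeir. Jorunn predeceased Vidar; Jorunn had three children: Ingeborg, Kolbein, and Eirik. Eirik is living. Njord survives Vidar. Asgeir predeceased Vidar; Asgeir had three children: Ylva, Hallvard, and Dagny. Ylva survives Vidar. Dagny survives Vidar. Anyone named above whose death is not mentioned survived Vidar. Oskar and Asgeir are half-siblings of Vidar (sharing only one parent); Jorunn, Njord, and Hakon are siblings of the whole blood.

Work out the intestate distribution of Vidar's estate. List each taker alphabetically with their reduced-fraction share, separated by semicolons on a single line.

No spouse, descendants, or parent survives, so the estate passes to Vidar's siblings per stirpes.
Half-blood siblings count for one-half the weight of whole-blood siblings at the initial division.
Dividing 1 in proportion to weights (total weight 4): Jorunn (weight 1) → 1/4; Njord (weight 1) → 1/4; Oskar (weight 1/2) → 1/8; Hakon (weight 1) → 1/4; Asgeir (weight 1/2) → 1/8.
Jorunn predeceased; the 1/4 allotted to Jorunn's branch passes to Jorunn's issue by representation.
The 1/4 is divided into 3 equal shares of 1/12 among Ingeborg, Kolbein, Eirik.
Ingeborg is living and takes 1/12.
Kolbein is living and takes 1/12.
Eirik is living and takes 1/12.
Njord is living and takes 1/4.
Oskar is living and takes 1/8.
Hakon is living and takes 1/4.
Asgeir predeceased; the 1/8 allotted to Asgeir's branch passes to Asgeir's issue by representation.
The 1/8 is divided into 3 equal shares of 1/24 among Ylva, Hallvard, Dagny.
Ylva is living and takes 1/24.
Hallvard is living and takes 1/24.
Dagny is living and takes 1/24.

Dagny 1/24; Eirik 1/12; Hakon 1/4; Hallvard 1/24; Ingeborg 1/12; Kolbein 1/12; Njord 1/4; Oskar 1/8; Ylva 1/24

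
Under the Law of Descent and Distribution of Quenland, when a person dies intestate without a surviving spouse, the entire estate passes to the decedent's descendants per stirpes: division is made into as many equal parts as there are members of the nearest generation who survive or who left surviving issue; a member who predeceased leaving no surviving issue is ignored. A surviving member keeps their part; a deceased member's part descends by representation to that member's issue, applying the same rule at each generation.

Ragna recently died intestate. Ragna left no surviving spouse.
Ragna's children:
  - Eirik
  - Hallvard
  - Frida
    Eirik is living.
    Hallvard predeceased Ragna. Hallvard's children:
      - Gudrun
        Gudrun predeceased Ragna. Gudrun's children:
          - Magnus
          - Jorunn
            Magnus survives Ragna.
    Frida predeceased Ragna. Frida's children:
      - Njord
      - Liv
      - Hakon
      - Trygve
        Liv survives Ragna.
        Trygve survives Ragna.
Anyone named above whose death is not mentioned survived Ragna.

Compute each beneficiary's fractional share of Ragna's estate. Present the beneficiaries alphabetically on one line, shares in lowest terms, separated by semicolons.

Eirik 1/3; Hakon 1/12; Jorunn 1/6; Liv 1/12; Magnus 1/6; Njord 1/12; Trygve 1/12

There is no surviving spouse, so the entire estate passes to Ragna's descendants per stirpes.
The estate is divided into 3 equal shares of 1/3 among Eirik, Hallvard, Frida.
Eirik is living and takes 1/3.
Hallvard predeceased; the 1/3 allotted to Hallvard's branch passes to Hallvard's issue by representation.
Gudrun's line is the sole branch at this level, so the full 1/3 passes to Gudrun's issue by representation.
The 1/3 is divided into 2 equal shares of 1/6 among Magnus, Jorunn.
Magnus is living and takes 1/6.
Jorunn is living and takes 1/6.
Frida predeceased; the 1/3 allotted to Frida's branch passes to Frida's issue by representation.
The 1/3 is divided into 4 equal shares of 1/12 among Njord, Liv, Hakon, Trygve.
Njord is living and takes 1/12.
Liv is living and takes 1/12.
Hakon is living and takes 1/12.
Trygve is living and takes 1/12.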